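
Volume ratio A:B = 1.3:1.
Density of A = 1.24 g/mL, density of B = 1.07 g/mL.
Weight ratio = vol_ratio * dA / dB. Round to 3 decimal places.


Wt ratio = 1.3 * 1.24 / 1.07
= 1.507

1.507


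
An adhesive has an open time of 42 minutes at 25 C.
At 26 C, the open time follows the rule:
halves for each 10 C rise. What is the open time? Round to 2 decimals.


Factor = 2^((26-25)/10) = 1.0718
Open time = 42 / 1.0718 = 39.19 min

39.19


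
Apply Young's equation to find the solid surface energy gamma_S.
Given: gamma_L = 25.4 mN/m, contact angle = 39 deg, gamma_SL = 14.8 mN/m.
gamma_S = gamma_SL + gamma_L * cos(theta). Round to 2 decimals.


theta_rad = 39 * pi/180 = 0.680678
gamma_S = 14.8 + 25.4 * cos(0.680678)
= 34.54 mN/m

34.54


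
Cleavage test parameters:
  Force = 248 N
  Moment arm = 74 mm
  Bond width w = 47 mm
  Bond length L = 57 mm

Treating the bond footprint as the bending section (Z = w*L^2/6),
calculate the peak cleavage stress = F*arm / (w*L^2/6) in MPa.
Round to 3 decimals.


M = 248 * 74 = 18352 N*mm
Z = 47 * 57^2 / 6 = 152703 / 6 mm^3
sigma = M / Z = 6 * 18352 / 152703 = 110112 / 152703
= 0.721 MPa

0.721


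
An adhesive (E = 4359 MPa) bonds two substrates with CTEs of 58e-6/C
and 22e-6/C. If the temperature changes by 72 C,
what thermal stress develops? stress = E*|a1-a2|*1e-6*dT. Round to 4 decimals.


Stress = 4359 * |58 - 22| * 1e-6 * 72
= 11.2985 MPa

11.2985


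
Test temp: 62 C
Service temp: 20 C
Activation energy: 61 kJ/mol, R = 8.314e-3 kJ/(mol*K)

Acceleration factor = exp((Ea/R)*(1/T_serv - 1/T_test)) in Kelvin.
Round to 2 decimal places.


AF = exp((61/0.008314)*(1/293.15 - 1/335.15))
= 23.02

23.02


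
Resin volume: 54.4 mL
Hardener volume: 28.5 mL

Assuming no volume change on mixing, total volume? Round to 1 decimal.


V_total = 54.4 + 28.5 = 82.9 mL

82.9


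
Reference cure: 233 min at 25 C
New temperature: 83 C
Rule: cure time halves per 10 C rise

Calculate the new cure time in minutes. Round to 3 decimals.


factor = 2^((83-25)/10) = 55.7152
t_new = 233 / 55.7152 = 4.182 min

4.182


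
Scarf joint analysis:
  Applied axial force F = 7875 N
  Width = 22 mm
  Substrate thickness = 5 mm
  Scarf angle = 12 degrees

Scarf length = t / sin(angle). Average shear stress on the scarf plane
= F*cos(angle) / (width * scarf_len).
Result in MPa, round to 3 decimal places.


Scarf length = 5 / sin(12 deg) = 24.0487 mm
cos(12 deg) = 0.978148
Shear = 7875 * 0.978148 / (22 * 24.0487)
= 14.559 MPa

14.559


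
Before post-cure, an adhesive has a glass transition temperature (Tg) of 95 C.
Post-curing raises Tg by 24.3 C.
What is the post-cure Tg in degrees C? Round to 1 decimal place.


Tg_post = Tg_base + delta_Tg
= 95 + 24.3
= 119.3 C

119.3


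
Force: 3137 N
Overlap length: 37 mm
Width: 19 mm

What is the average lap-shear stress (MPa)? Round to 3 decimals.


Average shear stress = F / (overlap * width)
= 3137 / (37 * 19)
= 4.462 MPa

4.462


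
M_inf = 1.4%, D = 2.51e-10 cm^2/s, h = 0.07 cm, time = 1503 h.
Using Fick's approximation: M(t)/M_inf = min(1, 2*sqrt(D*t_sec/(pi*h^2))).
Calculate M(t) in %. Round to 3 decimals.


t = 5410800 s
ratio = min(1, 2*sqrt(2.51e-10*5410800/(pi*0.0049)))
= 0.594052
M(t) = 1.4 * 0.594052 = 0.832%

0.832


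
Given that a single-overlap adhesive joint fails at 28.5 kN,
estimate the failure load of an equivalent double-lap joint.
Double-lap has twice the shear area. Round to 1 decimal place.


Double-lap factor = 2
Expected load = 28.5 * 2 = 57.0 kN

57.0


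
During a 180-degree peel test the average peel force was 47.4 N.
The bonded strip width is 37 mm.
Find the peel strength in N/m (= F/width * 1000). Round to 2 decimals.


Peel strength = F/width * 1000
= 47.4 / 37 * 1000
= 1281.08 N/m

1281.08


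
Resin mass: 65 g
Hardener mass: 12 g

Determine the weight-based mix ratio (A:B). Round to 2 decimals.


Ratio = 65 / 12 = 5.42

5.42


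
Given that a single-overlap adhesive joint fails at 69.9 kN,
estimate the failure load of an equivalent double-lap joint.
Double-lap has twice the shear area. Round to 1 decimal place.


Double-lap factor = 2
Expected load = 69.9 * 2 = 139.8 kN

139.8


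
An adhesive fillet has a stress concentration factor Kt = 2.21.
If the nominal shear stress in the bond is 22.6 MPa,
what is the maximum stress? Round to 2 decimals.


Max stress = 22.6 * 2.21 = 49.95 MPa

49.95


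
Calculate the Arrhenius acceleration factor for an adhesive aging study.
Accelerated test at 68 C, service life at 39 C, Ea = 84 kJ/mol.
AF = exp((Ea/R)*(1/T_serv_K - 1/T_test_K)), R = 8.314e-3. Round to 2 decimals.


T_test = 341.15 K, T_serv = 312.15 K
Ea/R = 84 / 0.008314 = 10103.44
AF = exp(10103.44 * (1/312.15 - 1/341.15))
= 15.67

15.67


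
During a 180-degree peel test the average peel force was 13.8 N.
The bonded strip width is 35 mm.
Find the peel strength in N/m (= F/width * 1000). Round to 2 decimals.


Peel strength = F/width * 1000
= 13.8 / 35 * 1000
= 394.29 N/m

394.29


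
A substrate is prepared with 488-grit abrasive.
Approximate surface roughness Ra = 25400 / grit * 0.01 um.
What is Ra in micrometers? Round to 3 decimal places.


Ra = 25400 / 488 * 0.01 = 0.520 um

0.520


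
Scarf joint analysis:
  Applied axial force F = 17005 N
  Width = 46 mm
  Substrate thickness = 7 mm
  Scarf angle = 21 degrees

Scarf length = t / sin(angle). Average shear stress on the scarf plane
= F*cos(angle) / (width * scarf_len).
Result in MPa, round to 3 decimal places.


Scarf length = 7 / sin(21 deg) = 19.5330 mm
cos(21 deg) = 0.933580
Shear = 17005 * 0.933580 / (46 * 19.5330)
= 17.669 MPa

17.669


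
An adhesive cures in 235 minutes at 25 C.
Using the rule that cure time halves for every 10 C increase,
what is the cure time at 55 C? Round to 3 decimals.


Factor = 2^((55 - 25) / 10) = 8.0000
Cure time = 235 / 8.0000
= 29.375 minutes

29.375


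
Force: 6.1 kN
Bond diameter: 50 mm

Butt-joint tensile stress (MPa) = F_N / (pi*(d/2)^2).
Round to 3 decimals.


F_N = 6.1 * 1000 = 6100.0 N
A = pi*(25.0)^2 = 1963.4954 mm^2
stress = 6100.0 / 1963.4954 = 3.107 MPa

3.107


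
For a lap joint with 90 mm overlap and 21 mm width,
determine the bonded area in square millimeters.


Area = 90 * 21 = 1890 mm^2

1890


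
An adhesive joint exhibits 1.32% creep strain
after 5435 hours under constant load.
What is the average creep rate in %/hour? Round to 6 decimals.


Creep rate = strain / time
= 1.32 / 5435
= 0.000243 %/h

0.000243


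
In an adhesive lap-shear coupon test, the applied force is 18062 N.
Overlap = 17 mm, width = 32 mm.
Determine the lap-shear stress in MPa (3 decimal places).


stress = F / (overlap * width)
= 18062 / (17 * 32)
= 33.202 MPa

33.202


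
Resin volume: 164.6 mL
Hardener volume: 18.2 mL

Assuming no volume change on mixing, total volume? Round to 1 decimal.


V_total = 164.6 + 18.2 = 182.8 mL

182.8


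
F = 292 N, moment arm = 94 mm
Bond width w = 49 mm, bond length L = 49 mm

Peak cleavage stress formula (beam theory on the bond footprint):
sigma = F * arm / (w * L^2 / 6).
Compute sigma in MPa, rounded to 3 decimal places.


sigma = (292 * 94) / (49 * 2401 / 6)
= 27448 * 6 / 117649
= 164688 / 117649
= 1.400 MPa

1.400


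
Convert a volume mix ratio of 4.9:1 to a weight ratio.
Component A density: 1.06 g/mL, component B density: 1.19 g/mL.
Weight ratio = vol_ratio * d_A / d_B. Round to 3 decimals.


= 4.9 * 1.06 / 1.19 = 4.365

4.365


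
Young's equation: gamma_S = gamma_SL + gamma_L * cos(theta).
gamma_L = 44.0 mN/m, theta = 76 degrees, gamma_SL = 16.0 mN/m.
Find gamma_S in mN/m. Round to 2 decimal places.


cos(76 deg) = 0.241922
gamma_S = 16.0 + 44.0 * 0.241922
= 26.64 mN/m

26.64


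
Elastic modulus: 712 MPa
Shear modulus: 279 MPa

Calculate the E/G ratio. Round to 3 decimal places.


E / G = 712 / 279 = 2.552

2.552


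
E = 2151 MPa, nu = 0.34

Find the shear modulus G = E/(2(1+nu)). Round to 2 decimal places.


G = 2151 / (2 * 1.34)
= 802.61 MPa

802.61


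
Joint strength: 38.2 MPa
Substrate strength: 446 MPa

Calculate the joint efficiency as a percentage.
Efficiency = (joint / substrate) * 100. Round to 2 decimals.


Efficiency = (38.2 / 446) * 100 = 8.57%

8.57


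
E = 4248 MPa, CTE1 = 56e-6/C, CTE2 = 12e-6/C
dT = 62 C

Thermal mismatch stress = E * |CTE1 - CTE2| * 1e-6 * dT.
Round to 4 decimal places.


= 4248 * 44e-6 * 62
= 11.5885 MPa

11.5885


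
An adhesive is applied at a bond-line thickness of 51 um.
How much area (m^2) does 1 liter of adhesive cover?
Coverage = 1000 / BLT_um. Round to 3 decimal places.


Coverage = 1000 / 51 = 19.608 m^2

19.608


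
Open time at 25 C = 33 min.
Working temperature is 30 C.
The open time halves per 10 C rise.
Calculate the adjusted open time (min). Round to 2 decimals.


factor = 2^((30 - 25) / 10) = 1.4142
ot = 33 / 1.4142 = 23.33 min

23.33


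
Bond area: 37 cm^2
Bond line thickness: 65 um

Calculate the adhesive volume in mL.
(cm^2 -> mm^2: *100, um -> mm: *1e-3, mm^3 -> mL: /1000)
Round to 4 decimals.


V = 37*100 * 65*1e-3 / 1000
= 0.2405 mL

0.2405


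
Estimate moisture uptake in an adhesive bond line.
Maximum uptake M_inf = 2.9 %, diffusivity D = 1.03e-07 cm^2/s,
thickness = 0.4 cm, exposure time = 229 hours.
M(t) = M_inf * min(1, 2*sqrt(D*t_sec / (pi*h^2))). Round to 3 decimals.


Convert time: 229 h = 824400 s
ratio = min(1, 2*sqrt(1.03e-07*824400/(pi*0.4^2)))
= 0.822021
M(t) = 2.9 * 0.822021 = 2.384%

2.384


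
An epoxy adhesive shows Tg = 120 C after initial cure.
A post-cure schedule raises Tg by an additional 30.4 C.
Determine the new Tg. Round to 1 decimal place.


New Tg = 120 + 30.4
= 150.4 C

150.4


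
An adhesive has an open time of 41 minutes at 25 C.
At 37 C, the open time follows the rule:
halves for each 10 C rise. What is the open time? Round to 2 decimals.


Factor = 2^((37-25)/10) = 2.2974
Open time = 41 / 2.2974 = 17.85 min

17.85


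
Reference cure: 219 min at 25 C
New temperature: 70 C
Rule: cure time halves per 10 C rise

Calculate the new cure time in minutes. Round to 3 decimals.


factor = 2^((70-25)/10) = 22.6274
t_new = 219 / 22.6274 = 9.679 min

9.679


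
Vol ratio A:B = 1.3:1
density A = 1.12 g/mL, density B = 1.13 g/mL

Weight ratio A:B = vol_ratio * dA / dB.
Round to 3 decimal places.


Weight ratio = 1.3 * 1.12 / 1.13
= 1.288

1.288


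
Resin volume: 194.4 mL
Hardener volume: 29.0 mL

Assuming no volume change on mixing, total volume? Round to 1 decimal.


V_total = 194.4 + 29.0 = 223.4 mL

223.4


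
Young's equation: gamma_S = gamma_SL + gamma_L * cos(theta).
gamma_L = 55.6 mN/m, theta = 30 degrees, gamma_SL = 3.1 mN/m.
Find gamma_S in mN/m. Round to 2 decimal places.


cos(30 deg) = 0.866025
gamma_S = 3.1 + 55.6 * 0.866025
= 51.25 mN/m

51.25


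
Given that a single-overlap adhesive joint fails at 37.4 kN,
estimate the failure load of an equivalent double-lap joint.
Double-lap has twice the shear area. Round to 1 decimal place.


Double-lap factor = 2
Expected load = 37.4 * 2 = 74.8 kN

74.8


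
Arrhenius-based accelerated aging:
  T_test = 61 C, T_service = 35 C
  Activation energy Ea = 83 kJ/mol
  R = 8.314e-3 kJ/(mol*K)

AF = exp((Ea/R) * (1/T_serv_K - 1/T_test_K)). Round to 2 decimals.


T_test_K = 334.15, T_serv_K = 308.15
AF = exp((83/8.314e-3) * (1/308.15 - 1/334.15))
= 12.44

12.44


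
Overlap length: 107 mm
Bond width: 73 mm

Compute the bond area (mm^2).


Bond area = 107 * 73 = 7811 mm^2

7811


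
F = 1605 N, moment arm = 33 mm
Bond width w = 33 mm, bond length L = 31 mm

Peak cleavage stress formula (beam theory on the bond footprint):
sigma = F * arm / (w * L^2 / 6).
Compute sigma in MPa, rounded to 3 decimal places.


sigma = (1605 * 33) / (33 * 961 / 6)
= 52965 * 6 / 31713
= 317790 / 31713
= 10.021 MPa

10.021


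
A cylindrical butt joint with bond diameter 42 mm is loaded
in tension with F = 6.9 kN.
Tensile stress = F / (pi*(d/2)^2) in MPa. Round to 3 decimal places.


Area = pi * (42/2)^2 = 1385.4424 mm^2
Stress = 6.9*1000 / 1385.4424
= 4.980 MPa

4.980


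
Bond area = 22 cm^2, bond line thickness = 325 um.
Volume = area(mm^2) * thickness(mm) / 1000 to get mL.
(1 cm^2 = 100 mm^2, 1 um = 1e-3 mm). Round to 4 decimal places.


area_mm2 = 22 * 100 = 2200
blt_mm = 325 * 1e-3 = 0.325
vol_mm3 = 2200 * 0.325 = 715.0
vol_mL = 715.0 / 1000 = 0.7150 mL

0.7150


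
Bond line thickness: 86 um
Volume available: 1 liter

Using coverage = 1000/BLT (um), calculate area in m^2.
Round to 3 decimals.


1 L = 1e6 mm^3, thickness = 86 um = 0.086 mm
Area = 1e6 / 0.086 mm^2 = (1e6 / 0.086) / 1e6 m^2 = 1000 / 86 m^2
= 11.628 m^2

11.628


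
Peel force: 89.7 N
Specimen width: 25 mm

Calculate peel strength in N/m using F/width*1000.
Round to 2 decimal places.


Peel strength = 89.7 / 25 * 1000 = 3588.00 N/m

3588.00


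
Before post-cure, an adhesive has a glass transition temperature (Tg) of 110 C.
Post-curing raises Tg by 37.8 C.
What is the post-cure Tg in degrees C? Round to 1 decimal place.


Tg_post = Tg_base + delta_Tg
= 110 + 37.8
= 147.8 C

147.8


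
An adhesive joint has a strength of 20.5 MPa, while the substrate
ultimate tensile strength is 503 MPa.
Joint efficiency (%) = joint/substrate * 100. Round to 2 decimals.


Efficiency = 20.5 / 503 * 100
= 4.08%

4.08


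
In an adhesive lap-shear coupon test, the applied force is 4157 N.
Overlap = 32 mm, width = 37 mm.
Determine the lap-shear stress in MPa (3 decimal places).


stress = F / (overlap * width)
= 4157 / (32 * 37)
= 3.511 MPa

3.511


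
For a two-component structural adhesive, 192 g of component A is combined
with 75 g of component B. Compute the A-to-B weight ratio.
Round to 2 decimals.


Weight ratio A:B = 192 / 75
= 2.56

2.56


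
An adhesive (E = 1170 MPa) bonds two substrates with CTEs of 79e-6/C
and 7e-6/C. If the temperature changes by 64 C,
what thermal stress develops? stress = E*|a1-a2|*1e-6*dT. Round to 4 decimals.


Stress = 1170 * |79 - 7| * 1e-6 * 64
= 5.3914 MPa

5.3914


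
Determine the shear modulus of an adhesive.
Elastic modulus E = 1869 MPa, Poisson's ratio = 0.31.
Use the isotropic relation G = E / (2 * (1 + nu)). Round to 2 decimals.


G = 1869 / (2*(1+0.31)) = 1869 / 2.62
= 713.36 MPa

713.36


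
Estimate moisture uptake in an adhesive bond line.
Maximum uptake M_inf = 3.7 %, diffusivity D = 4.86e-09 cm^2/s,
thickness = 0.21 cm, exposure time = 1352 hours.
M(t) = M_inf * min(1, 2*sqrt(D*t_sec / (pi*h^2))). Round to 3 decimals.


Convert time: 1352 h = 4867200 s
ratio = min(1, 2*sqrt(4.86e-09*4867200/(pi*0.21^2)))
= 0.826406
M(t) = 3.7 * 0.826406 = 3.058%

3.058


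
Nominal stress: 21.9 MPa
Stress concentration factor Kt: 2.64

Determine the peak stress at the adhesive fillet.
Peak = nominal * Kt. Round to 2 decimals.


Peak stress = 21.9 * 2.64
= 57.82 MPa

57.82


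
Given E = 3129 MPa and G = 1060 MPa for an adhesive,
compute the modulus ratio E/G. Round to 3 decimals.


E/G ratio = 3129 / 1060 = 2.952

2.952


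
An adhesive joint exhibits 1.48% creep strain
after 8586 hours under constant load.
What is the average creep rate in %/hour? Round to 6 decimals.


Creep rate = strain / time
= 1.48 / 8586
= 0.000172 %/h

0.000172


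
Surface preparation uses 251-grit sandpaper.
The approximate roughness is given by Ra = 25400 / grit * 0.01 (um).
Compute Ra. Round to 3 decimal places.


Ra = 25400 / 251 * 0.01
= 254 / 251
= 1.012 um

1.012


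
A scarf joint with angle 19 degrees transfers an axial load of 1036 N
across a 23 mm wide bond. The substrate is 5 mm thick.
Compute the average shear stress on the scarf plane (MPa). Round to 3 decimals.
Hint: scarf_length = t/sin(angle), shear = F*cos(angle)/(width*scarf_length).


scarf_length = 5 / sin(19 deg) = 15.3578 mm
cos(19 deg) = 0.945519
shear stress = 1036 * 0.945519 / (23 * 15.3578)
= 2.773 MPa

2.773


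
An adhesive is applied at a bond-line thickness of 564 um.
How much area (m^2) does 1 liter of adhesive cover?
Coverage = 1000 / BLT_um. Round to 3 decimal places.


Coverage = 1000 / 564 = 1.773 m^2

1.773


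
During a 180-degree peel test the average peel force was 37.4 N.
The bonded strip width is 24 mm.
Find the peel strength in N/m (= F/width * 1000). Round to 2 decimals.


Peel strength = F/width * 1000
= 37.4 / 24 * 1000
= 1558.33 N/m

1558.33


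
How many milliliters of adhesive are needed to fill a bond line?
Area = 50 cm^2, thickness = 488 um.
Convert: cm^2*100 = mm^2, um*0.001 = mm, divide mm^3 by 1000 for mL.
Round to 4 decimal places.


= (50 * 100) * (488 * 0.001) / 1000
= 2.4400 mL

2.4400


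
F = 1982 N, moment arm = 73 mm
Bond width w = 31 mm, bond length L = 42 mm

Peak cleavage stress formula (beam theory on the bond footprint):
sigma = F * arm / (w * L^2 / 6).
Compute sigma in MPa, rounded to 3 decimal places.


sigma = (1982 * 73) / (31 * 1764 / 6)
= 144686 * 6 / 54684
= 868116 / 54684
= 15.875 MPa

15.875


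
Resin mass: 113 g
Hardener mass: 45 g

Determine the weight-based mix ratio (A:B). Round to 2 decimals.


Ratio = 113 / 45 = 2.51

2.51


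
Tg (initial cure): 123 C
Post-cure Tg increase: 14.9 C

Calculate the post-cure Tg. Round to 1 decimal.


Post-cure Tg = 123 + 14.9 = 137.9 C

137.9


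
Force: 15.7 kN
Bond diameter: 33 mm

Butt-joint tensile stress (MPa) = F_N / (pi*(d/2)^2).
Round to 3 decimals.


F_N = 15.7 * 1000 = 15700.0 N
A = pi*(16.5)^2 = 855.2986 mm^2
stress = 15700.0 / 855.2986 = 18.356 MPa

18.356


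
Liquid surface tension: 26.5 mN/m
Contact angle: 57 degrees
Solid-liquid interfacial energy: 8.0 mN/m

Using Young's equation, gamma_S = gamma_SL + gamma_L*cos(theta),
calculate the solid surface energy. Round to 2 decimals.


gamma_S = 8.0 + 26.5 * cos(57)
= 22.43 mN/m

22.43


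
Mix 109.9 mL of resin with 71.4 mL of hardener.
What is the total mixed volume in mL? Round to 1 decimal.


Total = 109.9 + 71.4 = 181.3 mL

181.3


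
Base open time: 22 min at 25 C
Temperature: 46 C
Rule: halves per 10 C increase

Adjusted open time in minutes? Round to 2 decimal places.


Acceleration = 2^((46-25)/10) = 4.2871
Open time = 22 / 4.2871 = 5.13 min

5.13


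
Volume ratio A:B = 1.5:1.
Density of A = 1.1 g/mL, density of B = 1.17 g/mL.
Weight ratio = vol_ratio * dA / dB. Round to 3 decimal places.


Wt ratio = 1.5 * 1.1 / 1.17
= 1.410

1.410


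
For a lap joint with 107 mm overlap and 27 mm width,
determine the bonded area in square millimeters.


Area = 107 * 27 = 2889 mm^2

2889


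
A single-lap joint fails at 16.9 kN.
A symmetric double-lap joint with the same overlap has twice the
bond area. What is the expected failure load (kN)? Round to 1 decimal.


Double-lap load = 2 * 16.9 = 33.8 kN

33.8


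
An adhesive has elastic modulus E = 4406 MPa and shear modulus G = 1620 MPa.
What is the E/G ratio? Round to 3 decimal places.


E/G = 4406 / 1620 = 2.720

2.720


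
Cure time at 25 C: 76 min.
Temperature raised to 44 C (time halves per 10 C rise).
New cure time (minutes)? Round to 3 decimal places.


Acceleration factor = 2^(19/10) = 3.7321
New time = 76 / 3.7321 = 20.364 min

20.364


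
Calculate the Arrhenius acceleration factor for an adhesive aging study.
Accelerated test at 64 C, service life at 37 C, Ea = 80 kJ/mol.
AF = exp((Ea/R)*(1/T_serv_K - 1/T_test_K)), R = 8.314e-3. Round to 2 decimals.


T_test = 337.15 K, T_serv = 310.15 K
Ea/R = 80 / 0.008314 = 9622.32
AF = exp(9622.32 * (1/310.15 - 1/337.15))
= 12.00

12.00


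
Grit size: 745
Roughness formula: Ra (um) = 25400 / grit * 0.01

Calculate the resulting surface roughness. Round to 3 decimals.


Ra = 25400 / 745 * 0.01
= 0.341 um

0.341


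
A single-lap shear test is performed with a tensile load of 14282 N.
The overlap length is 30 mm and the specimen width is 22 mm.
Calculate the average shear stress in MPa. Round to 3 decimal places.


Shear stress = F / (overlap * width)
= 14282 / (30 * 22)
= 14282 / 660
= 21.639 MPa

21.639


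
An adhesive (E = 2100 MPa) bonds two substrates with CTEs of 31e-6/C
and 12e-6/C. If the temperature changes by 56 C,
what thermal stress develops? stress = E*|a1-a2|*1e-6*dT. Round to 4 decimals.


Stress = 2100 * |31 - 12| * 1e-6 * 56
= 2.2344 MPa

2.2344


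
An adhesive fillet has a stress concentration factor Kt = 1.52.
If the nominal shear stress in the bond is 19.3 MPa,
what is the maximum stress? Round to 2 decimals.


Max stress = 19.3 * 1.52 = 29.34 MPa

29.34


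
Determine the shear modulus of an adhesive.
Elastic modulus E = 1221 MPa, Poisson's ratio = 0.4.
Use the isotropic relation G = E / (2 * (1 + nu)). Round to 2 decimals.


G = 1221 / (2*(1+0.4)) = 1221 / 2.80
= 436.07 MPa

436.07


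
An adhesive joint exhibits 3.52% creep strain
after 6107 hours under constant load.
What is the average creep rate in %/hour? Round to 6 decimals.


Creep rate = strain / time
= 3.52 / 6107
= 0.000576 %/h

0.000576


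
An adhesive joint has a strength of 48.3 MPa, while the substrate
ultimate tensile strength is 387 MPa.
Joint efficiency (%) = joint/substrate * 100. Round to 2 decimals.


Efficiency = 48.3 / 387 * 100
= 12.48%

12.48


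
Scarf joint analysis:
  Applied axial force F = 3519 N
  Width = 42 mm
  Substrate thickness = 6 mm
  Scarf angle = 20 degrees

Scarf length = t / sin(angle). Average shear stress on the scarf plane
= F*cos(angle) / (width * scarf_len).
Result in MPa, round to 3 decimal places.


Scarf length = 6 / sin(20 deg) = 17.5428 mm
cos(20 deg) = 0.939693
Shear = 3519 * 0.939693 / (42 * 17.5428)
= 4.488 MPa

4.488


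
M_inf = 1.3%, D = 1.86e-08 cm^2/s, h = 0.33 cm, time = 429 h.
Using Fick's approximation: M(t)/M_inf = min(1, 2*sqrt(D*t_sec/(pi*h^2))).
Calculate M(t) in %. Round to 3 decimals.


t = 1544400 s
ratio = min(1, 2*sqrt(1.86e-08*1544400/(pi*0.1089)))
= 0.579532
M(t) = 1.3 * 0.579532 = 0.753%

0.753


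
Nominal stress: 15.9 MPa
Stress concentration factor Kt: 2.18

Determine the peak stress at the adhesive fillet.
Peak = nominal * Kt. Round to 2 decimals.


Peak stress = 15.9 * 2.18
= 34.66 MPa

34.66


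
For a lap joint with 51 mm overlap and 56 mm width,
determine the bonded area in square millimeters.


Area = 51 * 56 = 2856 mm^2

2856


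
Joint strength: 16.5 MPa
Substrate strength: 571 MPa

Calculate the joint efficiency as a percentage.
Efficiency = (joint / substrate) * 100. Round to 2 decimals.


Efficiency = (16.5 / 571) * 100 = 2.89%

2.89


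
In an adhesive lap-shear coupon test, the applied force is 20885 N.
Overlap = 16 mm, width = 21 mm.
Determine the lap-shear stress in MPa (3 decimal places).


stress = F / (overlap * width)
= 20885 / (16 * 21)
= 62.158 MPa

62.158


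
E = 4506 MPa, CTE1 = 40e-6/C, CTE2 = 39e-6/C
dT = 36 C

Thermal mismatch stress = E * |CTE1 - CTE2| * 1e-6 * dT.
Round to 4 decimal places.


= 4506 * 1e-6 * 36
= 0.1622 MPa

0.1622


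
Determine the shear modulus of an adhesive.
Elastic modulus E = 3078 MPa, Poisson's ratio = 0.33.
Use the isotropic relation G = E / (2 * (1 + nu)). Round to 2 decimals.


G = 3078 / (2*(1+0.33)) = 3078 / 2.66
= 1157.14 MPa

1157.14


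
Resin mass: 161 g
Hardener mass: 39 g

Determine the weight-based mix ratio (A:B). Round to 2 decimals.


Ratio = 161 / 39 = 4.13

4.13


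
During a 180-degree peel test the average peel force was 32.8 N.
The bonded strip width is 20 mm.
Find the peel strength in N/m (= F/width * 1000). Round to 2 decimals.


Peel strength = F/width * 1000
= 32.8 / 20 * 1000
= 1640.00 N/m

1640.00


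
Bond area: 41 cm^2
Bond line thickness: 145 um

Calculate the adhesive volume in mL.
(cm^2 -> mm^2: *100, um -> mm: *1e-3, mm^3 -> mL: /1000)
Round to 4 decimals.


V = 41*100 * 145*1e-3 / 1000
= 0.5945 mL

0.5945


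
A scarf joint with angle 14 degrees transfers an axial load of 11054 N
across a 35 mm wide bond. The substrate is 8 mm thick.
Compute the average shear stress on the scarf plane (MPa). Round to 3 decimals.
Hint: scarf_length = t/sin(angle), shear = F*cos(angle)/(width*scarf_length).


scarf_length = 8 / sin(14 deg) = 33.0685 mm
cos(14 deg) = 0.970296
shear stress = 11054 * 0.970296 / (35 * 33.0685)
= 9.267 MPa

9.267


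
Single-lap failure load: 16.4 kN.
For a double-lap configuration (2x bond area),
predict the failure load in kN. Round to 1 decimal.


Failure load = 16.4 * 2 = 32.8 kN

32.8


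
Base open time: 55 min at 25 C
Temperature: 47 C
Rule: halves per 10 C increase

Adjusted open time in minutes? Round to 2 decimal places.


Acceleration = 2^((47-25)/10) = 4.5948
Open time = 55 / 4.5948 = 11.97 min

11.97


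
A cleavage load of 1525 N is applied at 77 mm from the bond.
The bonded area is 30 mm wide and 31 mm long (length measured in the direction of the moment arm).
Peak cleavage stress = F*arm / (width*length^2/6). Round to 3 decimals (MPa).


Moment = 1525 * 77 = 117425 N*mm
Section modulus = 30 * 961 / 6 = 28830 / 6 mm^3
Stress = 117425 / (28830 / 6) = 704550 / 28830
= 24.438 MPa

24.438


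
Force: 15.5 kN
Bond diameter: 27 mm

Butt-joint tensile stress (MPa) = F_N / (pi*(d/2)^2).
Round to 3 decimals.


F_N = 15.5 * 1000 = 15500.0 N
A = pi*(13.5)^2 = 572.5553 mm^2
stress = 15500.0 / 572.5553 = 27.072 MPa

27.072


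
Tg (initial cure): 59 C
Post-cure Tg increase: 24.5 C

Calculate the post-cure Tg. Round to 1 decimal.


Post-cure Tg = 59 + 24.5 = 83.5 C

83.5


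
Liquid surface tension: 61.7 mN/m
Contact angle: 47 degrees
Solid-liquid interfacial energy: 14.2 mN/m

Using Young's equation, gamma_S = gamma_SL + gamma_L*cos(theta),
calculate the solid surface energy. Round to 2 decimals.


gamma_S = 14.2 + 61.7 * cos(47)
= 56.28 mN/m

56.28


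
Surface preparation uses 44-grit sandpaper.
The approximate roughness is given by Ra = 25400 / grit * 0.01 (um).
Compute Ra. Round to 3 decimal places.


Ra = 25400 / 44 * 0.01
= 254 / 44
= 5.773 um

5.773


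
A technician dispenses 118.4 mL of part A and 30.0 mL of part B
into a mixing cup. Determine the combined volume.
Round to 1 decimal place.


Combined volume = 118.4 + 30.0
= 148.4 mL

148.4


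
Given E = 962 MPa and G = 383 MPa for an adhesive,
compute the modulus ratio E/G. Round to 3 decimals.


E/G ratio = 962 / 383 = 2.512

2.512


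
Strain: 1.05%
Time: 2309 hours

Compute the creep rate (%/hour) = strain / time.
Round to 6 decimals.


Creep rate = 1.05 / 2309
= 0.000455 %/h

0.000455


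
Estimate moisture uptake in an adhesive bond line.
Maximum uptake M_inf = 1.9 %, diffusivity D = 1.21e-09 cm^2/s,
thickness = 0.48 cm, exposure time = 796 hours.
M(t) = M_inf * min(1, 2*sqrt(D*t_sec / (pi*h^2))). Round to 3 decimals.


Convert time: 796 h = 2865600 s
ratio = min(1, 2*sqrt(1.21e-09*2865600/(pi*0.48^2)))
= 0.138425
M(t) = 1.9 * 0.138425 = 0.263%

0.263


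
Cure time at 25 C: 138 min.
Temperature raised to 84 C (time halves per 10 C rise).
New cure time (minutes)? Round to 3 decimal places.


Acceleration factor = 2^(59/10) = 59.7141
New time = 138 / 59.7141 = 2.311 min

2.311


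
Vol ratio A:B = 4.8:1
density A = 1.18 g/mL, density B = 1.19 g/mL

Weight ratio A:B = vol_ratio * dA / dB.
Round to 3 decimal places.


Weight ratio = 4.8 * 1.18 / 1.19
= 4.760

4.760


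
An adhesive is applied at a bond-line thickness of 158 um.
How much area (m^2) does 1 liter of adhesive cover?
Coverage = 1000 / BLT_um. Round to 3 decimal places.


Coverage = 1000 / 158 = 6.329 m^2

6.329


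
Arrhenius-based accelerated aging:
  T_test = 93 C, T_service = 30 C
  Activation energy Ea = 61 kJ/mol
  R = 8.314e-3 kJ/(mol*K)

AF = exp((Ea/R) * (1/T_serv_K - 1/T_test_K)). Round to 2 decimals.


T_test_K = 366.15, T_serv_K = 303.15
AF = exp((61/8.314e-3) * (1/303.15 - 1/366.15))
= 64.35

64.35


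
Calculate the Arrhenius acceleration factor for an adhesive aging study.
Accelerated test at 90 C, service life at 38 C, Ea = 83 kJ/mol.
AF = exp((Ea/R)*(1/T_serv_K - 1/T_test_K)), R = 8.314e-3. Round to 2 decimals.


T_test = 363.15 K, T_serv = 311.15 K
Ea/R = 83 / 0.008314 = 9983.16
AF = exp(9983.16 * (1/311.15 - 1/363.15))
= 98.91

98.91


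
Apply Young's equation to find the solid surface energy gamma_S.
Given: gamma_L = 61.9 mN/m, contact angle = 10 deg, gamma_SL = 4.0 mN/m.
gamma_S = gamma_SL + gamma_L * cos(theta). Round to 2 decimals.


theta_rad = 10 * pi/180 = 0.174533
gamma_S = 4.0 + 61.9 * cos(0.174533)
= 64.96 mN/m

64.96


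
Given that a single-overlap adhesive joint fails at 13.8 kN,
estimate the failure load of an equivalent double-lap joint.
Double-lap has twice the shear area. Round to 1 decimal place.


Double-lap factor = 2
Expected load = 13.8 * 2 = 27.6 kN

27.6


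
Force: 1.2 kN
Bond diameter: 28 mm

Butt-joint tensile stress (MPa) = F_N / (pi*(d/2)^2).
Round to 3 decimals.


F_N = 1.2 * 1000 = 1200.0 N
A = pi*(14.0)^2 = 615.7522 mm^2
stress = 1200.0 / 615.7522 = 1.949 MPa

1.949


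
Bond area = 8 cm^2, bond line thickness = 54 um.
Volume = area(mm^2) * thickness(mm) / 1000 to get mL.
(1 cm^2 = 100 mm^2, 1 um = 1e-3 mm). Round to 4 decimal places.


area_mm2 = 8 * 100 = 800
blt_mm = 54 * 1e-3 = 0.054
vol_mm3 = 800 * 0.054 = 43.2
vol_mL = 43.2 / 1000 = 0.0432 mL

0.0432


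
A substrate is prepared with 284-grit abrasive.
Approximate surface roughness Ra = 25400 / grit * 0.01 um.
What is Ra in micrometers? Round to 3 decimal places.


Ra = 25400 / 284 * 0.01 = 0.894 um

0.894


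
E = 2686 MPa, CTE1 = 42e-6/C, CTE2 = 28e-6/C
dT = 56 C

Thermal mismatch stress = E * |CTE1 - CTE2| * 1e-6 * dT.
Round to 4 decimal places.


= 2686 * 14e-6 * 56
= 2.1058 MPa

2.1058


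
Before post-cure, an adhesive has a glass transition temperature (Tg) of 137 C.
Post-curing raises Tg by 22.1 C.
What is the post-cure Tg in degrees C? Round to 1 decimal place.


Tg_post = Tg_base + delta_Tg
= 137 + 22.1
= 159.1 C

159.1


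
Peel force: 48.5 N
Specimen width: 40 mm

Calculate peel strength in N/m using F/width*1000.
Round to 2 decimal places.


Peel strength = 48.5 / 40 * 1000 = 1212.50 N/m

1212.50


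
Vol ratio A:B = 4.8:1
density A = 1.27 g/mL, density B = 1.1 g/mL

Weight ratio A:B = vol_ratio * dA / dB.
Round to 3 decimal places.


Weight ratio = 4.8 * 1.27 / 1.1
= 5.542

5.542


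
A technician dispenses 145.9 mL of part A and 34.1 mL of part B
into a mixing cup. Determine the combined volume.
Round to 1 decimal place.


Combined volume = 145.9 + 34.1
= 180.0 mL

180.0


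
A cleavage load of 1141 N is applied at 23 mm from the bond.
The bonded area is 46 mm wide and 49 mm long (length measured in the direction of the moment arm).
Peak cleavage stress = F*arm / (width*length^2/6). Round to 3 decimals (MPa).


Moment = 1141 * 23 = 26243 N*mm
Section modulus = 46 * 2401 / 6 = 110446 / 6 mm^3
Stress = 26243 / (110446 / 6) = 157458 / 110446
= 1.426 MPa

1.426


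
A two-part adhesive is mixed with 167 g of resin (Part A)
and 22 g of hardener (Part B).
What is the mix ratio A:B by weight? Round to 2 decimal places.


Mix ratio = mass_A / mass_B
= 167 / 22
= 7.59

7.59


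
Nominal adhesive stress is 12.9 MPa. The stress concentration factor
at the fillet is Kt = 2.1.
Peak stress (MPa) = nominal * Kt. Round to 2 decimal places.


Peak = 12.9 * 2.1 = 27.09 MPa

27.09


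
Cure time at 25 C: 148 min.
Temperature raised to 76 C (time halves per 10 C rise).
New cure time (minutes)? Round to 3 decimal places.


Acceleration factor = 2^(51/10) = 34.2968
New time = 148 / 34.2968 = 4.315 min

4.315


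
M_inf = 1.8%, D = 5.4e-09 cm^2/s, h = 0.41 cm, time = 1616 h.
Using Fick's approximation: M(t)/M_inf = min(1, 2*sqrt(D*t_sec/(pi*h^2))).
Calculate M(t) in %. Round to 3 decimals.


t = 5817600 s
ratio = min(1, 2*sqrt(5.4e-09*5817600/(pi*0.1681)))
= 0.487798
M(t) = 1.8 * 0.487798 = 0.878%

0.878


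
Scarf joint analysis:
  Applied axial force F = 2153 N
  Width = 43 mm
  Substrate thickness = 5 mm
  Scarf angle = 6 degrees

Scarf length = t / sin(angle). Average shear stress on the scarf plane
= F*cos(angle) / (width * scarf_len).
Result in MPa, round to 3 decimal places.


Scarf length = 5 / sin(6 deg) = 47.8339 mm
cos(6 deg) = 0.994522
Shear = 2153 * 0.994522 / (43 * 47.8339)
= 1.041 MPa

1.041


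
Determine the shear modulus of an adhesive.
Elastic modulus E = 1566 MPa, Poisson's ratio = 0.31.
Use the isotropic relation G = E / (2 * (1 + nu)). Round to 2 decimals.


G = 1566 / (2*(1+0.31)) = 1566 / 2.62
= 597.71 MPa

597.71


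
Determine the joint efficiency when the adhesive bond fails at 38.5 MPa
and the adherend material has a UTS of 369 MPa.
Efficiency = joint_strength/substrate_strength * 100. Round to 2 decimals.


Joint efficiency = 38.5 / 369 * 100
= 10.43%

10.43


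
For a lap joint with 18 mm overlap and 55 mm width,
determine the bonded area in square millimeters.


Area = 18 * 55 = 990 mm^2

990


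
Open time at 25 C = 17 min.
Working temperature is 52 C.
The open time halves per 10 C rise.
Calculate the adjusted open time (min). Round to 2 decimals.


factor = 2^((52 - 25) / 10) = 6.4980
ot = 17 / 6.4980 = 2.62 min

2.62


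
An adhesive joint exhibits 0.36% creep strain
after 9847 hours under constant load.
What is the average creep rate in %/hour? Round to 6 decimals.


Creep rate = strain / time
= 0.36 / 9847
= 0.000037 %/h

0.000037


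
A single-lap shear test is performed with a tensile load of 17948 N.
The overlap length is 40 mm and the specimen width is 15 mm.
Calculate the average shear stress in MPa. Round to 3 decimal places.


Shear stress = F / (overlap * width)
= 17948 / (40 * 15)
= 17948 / 600
= 29.913 MPa

29.913


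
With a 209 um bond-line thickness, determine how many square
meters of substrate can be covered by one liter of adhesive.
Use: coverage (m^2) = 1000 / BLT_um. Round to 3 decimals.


Coverage = 1000 / 209 = 4.785 m^2

4.785


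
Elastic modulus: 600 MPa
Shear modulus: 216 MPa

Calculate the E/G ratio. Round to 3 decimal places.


E / G = 600 / 216 = 2.778

2.778


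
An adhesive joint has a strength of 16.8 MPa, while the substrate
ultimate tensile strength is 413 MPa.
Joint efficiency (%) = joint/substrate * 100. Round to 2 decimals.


Efficiency = 16.8 / 413 * 100
= 4.07%

4.07


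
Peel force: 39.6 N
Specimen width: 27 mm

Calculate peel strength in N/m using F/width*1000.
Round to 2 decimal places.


Peel strength = 39.6 / 27 * 1000 = 1466.67 N/m

1466.67


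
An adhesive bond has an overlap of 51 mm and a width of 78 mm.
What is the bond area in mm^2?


Bond area = overlap * width
= 51 * 78
= 3978 mm^2

3978


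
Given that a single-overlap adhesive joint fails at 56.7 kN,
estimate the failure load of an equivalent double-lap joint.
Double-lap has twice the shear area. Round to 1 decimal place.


Double-lap factor = 2
Expected load = 56.7 * 2 = 113.4 kN

113.4


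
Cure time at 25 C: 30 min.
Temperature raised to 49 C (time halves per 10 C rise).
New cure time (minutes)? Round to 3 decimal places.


Acceleration factor = 2^(24/10) = 5.2780
New time = 30 / 5.2780 = 5.684 min

5.684


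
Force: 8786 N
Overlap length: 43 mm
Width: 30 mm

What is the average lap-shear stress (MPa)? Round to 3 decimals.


Average shear stress = F / (overlap * width)
= 8786 / (43 * 30)
= 6.811 MPa

6.811


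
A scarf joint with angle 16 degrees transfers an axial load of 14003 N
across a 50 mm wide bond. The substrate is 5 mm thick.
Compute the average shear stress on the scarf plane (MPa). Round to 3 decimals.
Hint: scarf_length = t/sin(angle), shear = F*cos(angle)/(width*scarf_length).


scarf_length = 5 / sin(16 deg) = 18.1398 mm
cos(16 deg) = 0.961262
shear stress = 14003 * 0.961262 / (50 * 18.1398)
= 14.841 MPa

14.841


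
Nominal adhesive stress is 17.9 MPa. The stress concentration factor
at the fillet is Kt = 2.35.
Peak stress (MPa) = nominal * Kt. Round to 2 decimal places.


Peak = 17.9 * 2.35 = 42.07 MPa

42.07


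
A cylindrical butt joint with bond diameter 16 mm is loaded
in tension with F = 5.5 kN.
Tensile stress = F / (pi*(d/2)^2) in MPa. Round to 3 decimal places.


Area = pi * (16/2)^2 = 201.0619 mm^2
Stress = 5.5*1000 / 201.0619
= 27.355 MPa

27.355


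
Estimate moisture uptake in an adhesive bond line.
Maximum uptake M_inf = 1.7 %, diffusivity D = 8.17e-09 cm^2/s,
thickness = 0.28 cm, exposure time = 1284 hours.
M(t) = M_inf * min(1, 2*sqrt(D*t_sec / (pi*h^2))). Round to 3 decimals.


Convert time: 1284 h = 4622400 s
ratio = min(1, 2*sqrt(8.17e-09*4622400/(pi*0.28^2)))
= 0.783144
M(t) = 1.7 * 0.783144 = 1.331%

1.331


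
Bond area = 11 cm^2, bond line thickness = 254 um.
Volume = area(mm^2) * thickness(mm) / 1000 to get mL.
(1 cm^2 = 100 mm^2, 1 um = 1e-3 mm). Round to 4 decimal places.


area_mm2 = 11 * 100 = 1100
blt_mm = 254 * 1e-3 = 0.254
vol_mm3 = 1100 * 0.254 = 279.4
vol_mL = 279.4 / 1000 = 0.2794 mL

0.2794


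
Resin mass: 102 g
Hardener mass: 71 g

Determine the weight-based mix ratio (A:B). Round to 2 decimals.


Ratio = 102 / 71 = 1.44

1.44


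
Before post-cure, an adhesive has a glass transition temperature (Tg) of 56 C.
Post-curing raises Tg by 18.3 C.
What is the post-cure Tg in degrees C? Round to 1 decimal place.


Tg_post = Tg_base + delta_Tg
= 56 + 18.3
= 74.3 C

74.3


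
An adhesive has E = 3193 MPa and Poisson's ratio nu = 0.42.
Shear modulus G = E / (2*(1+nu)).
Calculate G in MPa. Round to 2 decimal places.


G = 3193 / (2*(1+0.42))
= 3193 / 2.84
= 1124.30 MPa

1124.30


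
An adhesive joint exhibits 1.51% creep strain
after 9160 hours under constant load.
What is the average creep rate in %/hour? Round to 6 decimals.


Creep rate = strain / time
= 1.51 / 9160
= 0.000165 %/h

0.000165


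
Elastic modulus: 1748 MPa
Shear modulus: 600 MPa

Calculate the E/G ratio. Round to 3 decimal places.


E / G = 1748 / 600 = 2.913

2.913


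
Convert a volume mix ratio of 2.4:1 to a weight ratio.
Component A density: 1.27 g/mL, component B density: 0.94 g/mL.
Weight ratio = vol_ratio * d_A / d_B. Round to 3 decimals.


= 2.4 * 1.27 / 0.94 = 3.243

3.243


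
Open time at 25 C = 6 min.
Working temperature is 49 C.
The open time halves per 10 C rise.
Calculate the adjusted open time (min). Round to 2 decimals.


factor = 2^((49 - 25) / 10) = 5.2780
ot = 6 / 5.2780 = 1.14 min

1.14


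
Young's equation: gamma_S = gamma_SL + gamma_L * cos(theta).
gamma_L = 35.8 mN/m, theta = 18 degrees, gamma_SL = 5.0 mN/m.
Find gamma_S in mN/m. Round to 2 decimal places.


cos(18 deg) = 0.951057
gamma_S = 5.0 + 35.8 * 0.951057
= 39.05 mN/m

39.05


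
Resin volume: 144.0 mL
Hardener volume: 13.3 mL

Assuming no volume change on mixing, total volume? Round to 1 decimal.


V_total = 144.0 + 13.3 = 157.3 mL

157.3


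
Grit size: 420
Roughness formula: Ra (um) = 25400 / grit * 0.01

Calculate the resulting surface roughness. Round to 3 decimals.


Ra = 25400 / 420 * 0.01
= 0.605 um

0.605


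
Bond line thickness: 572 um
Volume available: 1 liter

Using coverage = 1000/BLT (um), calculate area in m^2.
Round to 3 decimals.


1 L = 1e6 mm^3, thickness = 572 um = 0.572 mm
Area = 1e6 / 0.572 mm^2 = (1e6 / 0.572) / 1e6 m^2 = 1000 / 572 m^2
= 1.748 m^2

1.748


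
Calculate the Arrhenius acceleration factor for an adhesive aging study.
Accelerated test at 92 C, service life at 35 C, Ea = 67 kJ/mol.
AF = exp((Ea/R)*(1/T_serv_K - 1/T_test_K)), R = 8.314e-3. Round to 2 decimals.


T_test = 365.15 K, T_serv = 308.15 K
Ea/R = 67 / 0.008314 = 8058.70
AF = exp(8058.70 * (1/308.15 - 1/365.15))
= 59.28

59.28


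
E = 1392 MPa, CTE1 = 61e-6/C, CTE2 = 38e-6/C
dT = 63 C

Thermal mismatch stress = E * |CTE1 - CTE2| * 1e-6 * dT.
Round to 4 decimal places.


= 1392 * 23e-6 * 63
= 2.0170 MPa

2.0170
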